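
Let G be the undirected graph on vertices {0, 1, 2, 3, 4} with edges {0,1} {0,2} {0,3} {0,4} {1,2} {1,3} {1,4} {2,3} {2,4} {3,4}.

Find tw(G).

4

A width-4 tree decomposition is:
Bags: B1 = {0, 1, 2, 3, 4}
Tree: (single bag)
With just one bag of size 5, the width is 5 − 1 = 4, so tw(G) ≤ 4. Conversely, {0, 1, 2, 3, 4} is a clique of size 5, and the vertices of any clique must share a bag in every tree decomposition; so some bag has ≥ 5 vertices and tw(G) ≥ 4. Hence tw(G) = 4 exactly.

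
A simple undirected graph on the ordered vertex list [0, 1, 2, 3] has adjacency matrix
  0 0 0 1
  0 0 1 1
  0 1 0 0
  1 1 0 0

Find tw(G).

1

A width-1 tree decomposition is:
Bags: B1 = {1, 3}  B2 = {0, 3}  B3 = {1, 2}
Tree: B1–B2, B1–B3
The largest bag has 2 vertices, giving width 1; this decomposition certifies tw(G) ≤ 1. Since G has at least one edge (e.g. 1–3), it is not an edgeless graph, so tw(G) ≥ 1. Therefore the treewidth is 1.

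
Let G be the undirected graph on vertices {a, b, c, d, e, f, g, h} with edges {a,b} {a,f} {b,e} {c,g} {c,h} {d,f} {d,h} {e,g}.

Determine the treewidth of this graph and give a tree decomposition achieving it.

The largest bag has 3 vertices, giving width 2; this decomposition certifies tw(G) ≤ 2. The edges h–d–f–a–b–e–g–c–h form a cycle, so G is not a tree and its treewidth is at least 2. Combining the bounds, tw(G) = 2.

Treewidth 2.
One such decomposition:
Bags: B1 = {d, f, h}  B2 = {a, f, h}  B3 = {a, b, h}  B4 = {b, e, h}  B5 = {e, g, h}  B6 = {c, g, h}
Tree: B1–B2, B2–B3, B3–B4, B4–B5, B5–B6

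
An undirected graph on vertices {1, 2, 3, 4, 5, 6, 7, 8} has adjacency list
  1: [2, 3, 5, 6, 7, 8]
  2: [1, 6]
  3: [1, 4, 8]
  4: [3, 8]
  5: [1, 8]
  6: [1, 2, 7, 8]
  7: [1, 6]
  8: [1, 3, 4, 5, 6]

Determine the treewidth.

2

A width-2 tree decomposition is:
Bags: B1 = {1, 2, 6}  B2 = {1, 6, 8}  B3 = {1, 3, 8}  B4 = {1, 5, 8}  B5 = {3, 4, 8}  B6 = {1, 6, 7}
Tree: B1–B2, B2–B3, B3–B4, B3–B5, B1–B6
Every bag has size at most 3, so the width is 3 − 1 = 2 and tw(G) ≤ 2. Conversely, {1, 3, 8} is a clique of size 3, and the vertices of any clique must share a bag in every tree decomposition; so some bag has ≥ 3 vertices and tw(G) ≥ 2. Combining the bounds, tw(G) = 2.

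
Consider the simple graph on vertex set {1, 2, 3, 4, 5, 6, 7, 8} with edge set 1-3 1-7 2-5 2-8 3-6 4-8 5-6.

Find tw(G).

A width-1 tree decomposition is:
Bags: B1 = {1, 7}  B2 = {1, 3}  B3 = {3, 6}  B4 = {5, 6}  B5 = {2, 5}  B6 = {2, 8}  B7 = {4, 8}
Tree: B1–B2, B2–B3, B3–B4, B4–B5, B5–B6, B6–B7
Every bag has size at most 2, so the width is 2 − 1 = 1 and tw(G) ≤ 1. Any graph with an edge has treewidth ≥ 1, and G has the edge 7–1. Combining the bounds, tw(G) = 1.

1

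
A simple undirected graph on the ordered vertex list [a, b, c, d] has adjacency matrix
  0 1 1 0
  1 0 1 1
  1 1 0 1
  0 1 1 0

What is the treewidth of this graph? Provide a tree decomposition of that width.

The largest bag has 3 vertices, giving width 2; this decomposition certifies tw(G) ≤ 2. For the lower bound, the 3 vertices {b, c, d} are pairwise adjacent, and any tree decomposition puts a clique entirely inside one bag — forcing width ≥ 2. Hence tw(G) = 2 exactly.

Treewidth 2.
One such decomposition:
Bags: B1 = {b, c, d}  B2 = {a, b, c}
Tree: B1–B2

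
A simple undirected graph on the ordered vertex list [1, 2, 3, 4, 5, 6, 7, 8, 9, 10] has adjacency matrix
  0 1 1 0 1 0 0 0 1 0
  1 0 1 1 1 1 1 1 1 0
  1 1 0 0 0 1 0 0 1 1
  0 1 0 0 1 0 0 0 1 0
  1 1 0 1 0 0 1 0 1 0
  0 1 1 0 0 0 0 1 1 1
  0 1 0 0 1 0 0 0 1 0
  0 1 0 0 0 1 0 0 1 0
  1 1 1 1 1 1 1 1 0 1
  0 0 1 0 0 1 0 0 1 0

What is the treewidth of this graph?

A width-3 tree decomposition is:
Bags: B1 = {2, 3, 6, 9}  B2 = {2, 6, 8, 9}  B3 = {1, 2, 3, 9}  B4 = {1, 2, 5, 9}  B5 = {2, 4, 5, 9}  B6 = {3, 6, 9, 10}  B7 = {2, 5, 7, 9}
Tree: B1–B2, B1–B3, B3–B4, B4–B5, B1–B6, B5–B7
The largest bag has 4 vertices, giving width 3; this decomposition certifies tw(G) ≤ 3. For the lower bound, the 4 vertices {2, 6, 8, 9} are pairwise adjacent, and any tree decomposition puts a clique entirely inside one bag — forcing width ≥ 3. Hence tw(G) = 3 exactly.

3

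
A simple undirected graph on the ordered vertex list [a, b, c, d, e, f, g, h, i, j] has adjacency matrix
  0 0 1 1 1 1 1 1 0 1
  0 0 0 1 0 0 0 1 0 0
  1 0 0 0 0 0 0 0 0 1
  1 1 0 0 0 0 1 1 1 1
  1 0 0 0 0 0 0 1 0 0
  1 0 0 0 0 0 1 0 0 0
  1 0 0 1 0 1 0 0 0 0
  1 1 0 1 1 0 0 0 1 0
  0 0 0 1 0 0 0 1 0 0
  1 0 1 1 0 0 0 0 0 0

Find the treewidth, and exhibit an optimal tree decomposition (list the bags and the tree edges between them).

Treewidth 2.
One optimal decomposition is:
Bags: B1 = {a, d, h}  B2 = {a, d, j}  B3 = {d, h, i}  B4 = {a, d, g}  B5 = {b, d, h}  B6 = {a, e, h}  B7 = {a, f, g}  B8 = {a, c, j}
Tree: B1–B2, B1–B3, B1–B4, B3–B5, B1–B6, B4–B7, B2–B8

The largest bag has 3 vertices, giving width 2; this decomposition certifies tw(G) ≤ 2. Conversely, {a, d, g} is a clique of size 3, and the vertices of any clique must share a bag in every tree decomposition; so some bag has ≥ 3 vertices and tw(G) ≥ 2. Combining the bounds, tw(G) = 2.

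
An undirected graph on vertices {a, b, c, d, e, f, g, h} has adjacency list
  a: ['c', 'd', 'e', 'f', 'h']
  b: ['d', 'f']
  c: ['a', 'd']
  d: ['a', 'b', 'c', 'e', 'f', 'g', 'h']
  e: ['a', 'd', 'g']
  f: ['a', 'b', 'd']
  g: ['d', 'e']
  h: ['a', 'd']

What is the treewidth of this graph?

A width-2 tree decomposition is:
Bags: B1 = {a, d, h}  B2 = {a, c, d}  B3 = {a, d, e}  B4 = {d, e, g}  B5 = {a, d, f}  B6 = {b, d, f}
Tree: B1–B2, B1–B3, B3–B4, B2–B5, B5–B6
Each bag holds 3 vertices, so the decomposition has width 2, which upper-bounds the treewidth. For the lower bound, the 3 vertices {d, e, g} are pairwise adjacent, and any tree decomposition puts a clique entirely inside one bag — forcing width ≥ 2. Combining the bounds, tw(G) = 2.

2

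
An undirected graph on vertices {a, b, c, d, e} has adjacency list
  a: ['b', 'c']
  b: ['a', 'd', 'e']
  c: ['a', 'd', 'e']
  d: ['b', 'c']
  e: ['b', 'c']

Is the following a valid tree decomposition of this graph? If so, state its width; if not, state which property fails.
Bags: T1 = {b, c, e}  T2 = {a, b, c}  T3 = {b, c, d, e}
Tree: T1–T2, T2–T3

A tree decomposition must satisfy three properties: every vertex lies in some bag; for every edge, both endpoints lie together in some bag; and for every vertex, the bags containing it form a connected subtree. Here bags containing vertex e are not connected in the tree, so the decomposition is invalid.

No — bags containing vertex e are not connected in the tree.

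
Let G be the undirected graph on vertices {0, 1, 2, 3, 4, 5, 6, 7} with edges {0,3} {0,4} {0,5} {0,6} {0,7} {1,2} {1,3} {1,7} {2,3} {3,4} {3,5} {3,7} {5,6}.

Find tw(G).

2

A width-2 tree decomposition is:
Bags: B1 = {0, 3, 4}  B2 = {0, 3, 5}  B3 = {0, 3, 7}  B4 = {1, 3, 7}  B5 = {0, 5, 6}  B6 = {1, 2, 3}
Tree: B1–B2, B1–B3, B3–B4, B2–B5, B4–B6
Every bag has size at most 3, so the width is 3 − 1 = 2 and tw(G) ≤ 2. On the other hand G contains the 3-clique {0, 3, 4}. A clique must lie in a single bag of any decomposition, so no decomposition can have width below 2. The upper and lower bounds meet at 2, so that is the treewidth.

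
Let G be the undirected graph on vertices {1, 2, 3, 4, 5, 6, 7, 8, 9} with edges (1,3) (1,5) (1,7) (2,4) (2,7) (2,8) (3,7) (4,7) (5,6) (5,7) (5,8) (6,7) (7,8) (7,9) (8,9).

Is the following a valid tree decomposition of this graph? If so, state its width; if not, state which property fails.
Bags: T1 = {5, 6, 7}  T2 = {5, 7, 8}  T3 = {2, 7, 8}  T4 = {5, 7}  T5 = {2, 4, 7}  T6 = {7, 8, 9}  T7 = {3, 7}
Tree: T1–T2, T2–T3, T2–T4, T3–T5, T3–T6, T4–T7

A tree decomposition must satisfy three properties: every vertex lies in some bag; for every edge, both endpoints lie together in some bag; and for every vertex, the bags containing it form a connected subtree. Here vertex 1 appears in no bag, so the decomposition is invalid.

No — vertex 1 appears in no bag.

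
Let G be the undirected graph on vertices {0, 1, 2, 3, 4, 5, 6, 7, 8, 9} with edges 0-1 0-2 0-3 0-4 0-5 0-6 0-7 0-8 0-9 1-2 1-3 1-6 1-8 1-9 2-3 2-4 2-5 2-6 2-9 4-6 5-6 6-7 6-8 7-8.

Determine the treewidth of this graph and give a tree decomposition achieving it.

The largest bag has 4 vertices, giving width 3; this decomposition certifies tw(G) ≤ 3. For the lower bound, the 4 vertices {0, 1, 6, 8} are pairwise adjacent, and any tree decomposition puts a clique entirely inside one bag — forcing width ≥ 3. Hence tw(G) = 3 exactly.

Treewidth 3.
One such decomposition:
Bags: B1 = {0, 1, 2, 6}  B2 = {0, 2, 4, 6}  B3 = {0, 1, 2, 3}  B4 = {0, 2, 5, 6}  B5 = {0, 1, 6, 8}  B6 = {0, 6, 7, 8}  B7 = {0, 1, 2, 9}
Tree: B1–B2, B1–B3, B2–B4, B1–B5, B5–B6, B1–B7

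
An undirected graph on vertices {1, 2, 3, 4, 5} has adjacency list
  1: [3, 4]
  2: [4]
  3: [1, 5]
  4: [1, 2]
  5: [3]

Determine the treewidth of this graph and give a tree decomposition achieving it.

Treewidth 1.
Bags: B1 = {2, 4}  B2 = {1, 4}  B3 = {1, 3}  B4 = {3, 5}
Tree: B1–B2, B2–B3, B3–B4

Every bag has size at most 2, so the width is 2 − 1 = 1 and tw(G) ≤ 1. Any graph with an edge has treewidth ≥ 1, and G has the edge 2–4. Combining the bounds, tw(G) = 1.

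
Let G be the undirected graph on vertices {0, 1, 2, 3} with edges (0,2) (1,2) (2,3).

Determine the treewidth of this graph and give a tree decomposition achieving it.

The largest bag has 2 vertices, giving width 1; this decomposition certifies tw(G) ≤ 1. G has an edge, so its treewidth is at least 1. Combining the bounds, tw(G) = 1.

Treewidth 1.
One optimal decomposition is:
Bags: B1 = {1, 2}  B2 = {2, 3}  B3 = {0, 2}
Tree: B1–B2, B2–B3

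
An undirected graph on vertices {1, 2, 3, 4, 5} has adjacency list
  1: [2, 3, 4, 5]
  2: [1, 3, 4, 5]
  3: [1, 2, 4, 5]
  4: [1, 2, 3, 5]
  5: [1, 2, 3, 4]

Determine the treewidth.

4

A width-4 tree decomposition is:
Bags: B1 = {1, 2, 3, 4, 5}
Tree: (single bag)
With just one bag of size 5, the width is 5 − 1 = 4, so tw(G) ≤ 4. Conversely, {1, 2, 3, 4, 5} is a clique of size 5, and the vertices of any clique must share a bag in every tree decomposition; so some bag has ≥ 5 vertices and tw(G) ≥ 4. Combining the bounds, tw(G) = 4.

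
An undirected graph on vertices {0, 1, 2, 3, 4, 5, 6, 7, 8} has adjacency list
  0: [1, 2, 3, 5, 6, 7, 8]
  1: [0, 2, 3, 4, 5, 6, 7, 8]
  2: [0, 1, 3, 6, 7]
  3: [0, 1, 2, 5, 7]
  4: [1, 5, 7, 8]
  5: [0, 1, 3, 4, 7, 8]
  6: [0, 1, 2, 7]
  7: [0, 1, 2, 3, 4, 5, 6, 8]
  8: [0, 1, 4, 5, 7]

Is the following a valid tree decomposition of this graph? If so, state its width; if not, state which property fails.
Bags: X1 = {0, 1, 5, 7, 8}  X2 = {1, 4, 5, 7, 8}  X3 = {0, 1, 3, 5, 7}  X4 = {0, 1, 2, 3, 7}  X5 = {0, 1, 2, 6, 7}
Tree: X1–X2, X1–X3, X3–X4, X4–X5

Every vertex of G appears in some bag (union = {0, 1, 2, 3, 4, 5, 6, 7, 8}); every edge is covered by a bag; and for each vertex v the set of bags containing v is connected in the bag tree. The decomposition is therefore valid. The largest bag has 5 vertices, so the width is 4.

Yes; width 4.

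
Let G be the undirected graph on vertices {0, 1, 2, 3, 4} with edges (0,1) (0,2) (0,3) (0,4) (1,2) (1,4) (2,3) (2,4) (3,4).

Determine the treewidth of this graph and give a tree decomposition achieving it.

Treewidth 3.
Bags: B1 = {0, 2, 3, 4}  B2 = {0, 1, 2, 4}
Tree: B1–B2

Every bag has size at most 4, so the width is 4 − 1 = 3 and tw(G) ≤ 3. On the other hand G contains the 4-clique {0, 1, 2, 4}. A clique must lie in a single bag of any decomposition, so no decomposition can have width below 3. Therefore the treewidth is 3.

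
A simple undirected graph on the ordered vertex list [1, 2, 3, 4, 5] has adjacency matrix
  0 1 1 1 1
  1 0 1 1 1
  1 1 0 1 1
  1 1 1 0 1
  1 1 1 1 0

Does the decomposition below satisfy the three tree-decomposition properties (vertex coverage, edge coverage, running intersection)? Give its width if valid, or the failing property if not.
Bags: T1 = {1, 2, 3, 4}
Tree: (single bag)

A tree decomposition must satisfy three properties: every vertex lies in some bag; for every edge, both endpoints lie together in some bag; and for every vertex, the bags containing it form a connected subtree. Here vertex 5 appears in no bag, so the decomposition is invalid.

No — vertex 5 appears in no bag.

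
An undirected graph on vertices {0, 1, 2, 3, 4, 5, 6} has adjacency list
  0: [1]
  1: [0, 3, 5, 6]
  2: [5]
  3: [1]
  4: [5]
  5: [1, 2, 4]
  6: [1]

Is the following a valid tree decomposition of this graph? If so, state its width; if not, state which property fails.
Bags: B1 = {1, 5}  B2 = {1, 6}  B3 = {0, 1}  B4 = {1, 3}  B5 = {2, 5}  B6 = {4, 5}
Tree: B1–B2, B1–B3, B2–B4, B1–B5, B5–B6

Yes; width 1.

Every vertex of G appears in some bag (union = {0, 1, 2, 3, 4, 5, 6}); every edge is covered by a bag; and for each vertex v the set of bags containing v is connected in the bag tree. The decomposition is therefore valid. The largest bag has 2 vertices, so the width is 1.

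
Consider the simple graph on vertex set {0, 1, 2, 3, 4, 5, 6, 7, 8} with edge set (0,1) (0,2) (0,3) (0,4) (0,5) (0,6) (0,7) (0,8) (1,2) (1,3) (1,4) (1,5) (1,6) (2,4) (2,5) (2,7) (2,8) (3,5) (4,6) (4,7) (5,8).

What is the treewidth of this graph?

A width-3 tree decomposition is:
Bags: B1 = {0, 1, 2, 4}  B2 = {0, 1, 2, 5}  B3 = {0, 1, 3, 5}  B4 = {0, 1, 4, 6}  B5 = {0, 2, 5, 8}  B6 = {0, 2, 4, 7}
Tree: B1–B2, B2–B3, B1–B4, B2–B5, B1–B6
Each bag holds 4 vertices, so the decomposition has width 3, which upper-bounds the treewidth. On the other hand G contains the 4-clique {0, 2, 5, 8}. A clique must lie in a single bag of any decomposition, so no decomposition can have width below 3. Combining the bounds, tw(G) = 3.

3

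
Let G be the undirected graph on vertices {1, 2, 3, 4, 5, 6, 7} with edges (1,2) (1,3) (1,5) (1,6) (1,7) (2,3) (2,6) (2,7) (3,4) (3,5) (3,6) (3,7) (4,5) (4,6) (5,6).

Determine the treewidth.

3

A width-3 tree decomposition is:
Bags: B1 = {1, 3, 5, 6}  B2 = {3, 4, 5, 6}  B3 = {1, 2, 3, 6}  B4 = {1, 2, 3, 7}
Tree: B1–B2, B1–B3, B3–B4
The largest bag has 4 vertices, giving width 3; this decomposition certifies tw(G) ≤ 3. For the lower bound, the 4 vertices {1, 2, 3, 6} are pairwise adjacent, and any tree decomposition puts a clique entirely inside one bag — forcing width ≥ 3. The upper and lower bounds meet at 3, so that is the treewidth.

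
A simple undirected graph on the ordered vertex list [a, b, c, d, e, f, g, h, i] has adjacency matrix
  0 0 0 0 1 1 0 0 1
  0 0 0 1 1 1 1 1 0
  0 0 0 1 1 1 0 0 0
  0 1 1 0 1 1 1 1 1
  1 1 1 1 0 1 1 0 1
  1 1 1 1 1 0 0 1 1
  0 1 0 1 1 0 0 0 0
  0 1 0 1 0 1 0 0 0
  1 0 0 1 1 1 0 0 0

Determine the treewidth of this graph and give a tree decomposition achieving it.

Each bag holds 4 vertices, so the decomposition has width 3, which upper-bounds the treewidth. Conversely, {b, d, e, g} is a clique of size 4, and the vertices of any clique must share a bag in every tree decomposition; so some bag has ≥ 4 vertices and tw(G) ≥ 3. Hence tw(G) = 3 exactly.

Treewidth 3.
One such decomposition:
Bags: B1 = {b, d, e, f}  B2 = {d, e, f, i}  B3 = {b, d, f, h}  B4 = {c, d, e, f}  B5 = {b, d, e, g}  B6 = {a, e, f, i}
Tree: B1–B2, B1–B3, B1–B4, B1–B5, B2–B6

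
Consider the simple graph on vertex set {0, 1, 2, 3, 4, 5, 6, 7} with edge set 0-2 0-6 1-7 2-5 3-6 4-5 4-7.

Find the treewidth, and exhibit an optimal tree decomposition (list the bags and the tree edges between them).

Treewidth 1.
Bags: B1 = {3, 6}  B2 = {0, 6}  B3 = {0, 2}  B4 = {2, 5}  B5 = {4, 5}  B6 = {4, 7}  B7 = {1, 7}
Tree: B1–B2, B2–B3, B3–B4, B4–B5, B5–B6, B6–B7

Every bag has size at most 2, so the width is 2 − 1 = 1 and tw(G) ≤ 1. Since G has at least one edge (e.g. 3–6), it is not an edgeless graph, so tw(G) ≥ 1. Hence tw(G) = 1 exactly.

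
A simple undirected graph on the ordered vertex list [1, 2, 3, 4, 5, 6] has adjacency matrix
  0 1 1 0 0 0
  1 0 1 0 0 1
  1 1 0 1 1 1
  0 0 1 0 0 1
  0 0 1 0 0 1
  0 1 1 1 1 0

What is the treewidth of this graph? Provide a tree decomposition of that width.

Treewidth 2.
Bags: B1 = {2, 3, 6}  B2 = {1, 2, 3}  B3 = {3, 4, 6}  B4 = {3, 5, 6}
Tree: B1–B2, B1–B3, B1–B4

The largest bag has 3 vertices, giving width 2; this decomposition certifies tw(G) ≤ 2. For the lower bound, the 3 vertices {1, 2, 3} are pairwise adjacent, and any tree decomposition puts a clique entirely inside one bag — forcing width ≥ 2. Therefore the treewidth is 2.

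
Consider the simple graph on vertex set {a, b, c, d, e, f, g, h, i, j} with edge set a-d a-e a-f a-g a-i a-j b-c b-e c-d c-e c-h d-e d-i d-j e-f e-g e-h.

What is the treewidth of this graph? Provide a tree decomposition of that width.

Treewidth 2.
One optimal decomposition is:
Bags: B1 = {a, d, i}  B2 = {a, d, e}  B3 = {a, e, f}  B4 = {c, d, e}  B5 = {c, e, h}  B6 = {a, d, j}  B7 = {a, e, g}  B8 = {b, c, e}
Tree: B1–B2, B2–B3, B2–B4, B4–B5, B2–B6, B3–B7, B4–B8

The largest bag has 3 vertices, giving width 2; this decomposition certifies tw(G) ≤ 2. Conversely, {a, d, j} is a clique of size 3, and the vertices of any clique must share a bag in every tree decomposition; so some bag has ≥ 3 vertices and tw(G) ≥ 2. The upper and lower bounds meet at 2, so that is the treewidth.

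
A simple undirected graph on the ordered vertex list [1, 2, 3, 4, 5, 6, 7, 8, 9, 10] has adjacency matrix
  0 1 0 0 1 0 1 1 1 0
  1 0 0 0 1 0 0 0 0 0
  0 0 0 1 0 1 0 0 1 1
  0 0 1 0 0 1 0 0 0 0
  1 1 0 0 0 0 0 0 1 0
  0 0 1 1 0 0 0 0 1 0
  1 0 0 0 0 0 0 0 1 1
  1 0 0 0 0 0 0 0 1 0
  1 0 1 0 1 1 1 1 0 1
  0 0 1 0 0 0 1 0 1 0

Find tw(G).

A width-2 tree decomposition is:
Bags: B1 = {3, 9, 10}  B2 = {7, 9, 10}  B3 = {1, 7, 9}  B4 = {1, 8, 9}  B5 = {1, 5, 9}  B6 = {1, 2, 5}  B7 = {3, 6, 9}  B8 = {3, 4, 6}
Tree: B1–B2, B2–B3, B3–B4, B3–B5, B5–B6, B1–B7, B7–B8
Every bag has size at most 3, so the width is 3 − 1 = 2 and tw(G) ≤ 2. Conversely, {1, 8, 9} is a clique of size 3, and the vertices of any clique must share a bag in every tree decomposition; so some bag has ≥ 3 vertices and tw(G) ≥ 2. Therefore the treewidth is 2.

2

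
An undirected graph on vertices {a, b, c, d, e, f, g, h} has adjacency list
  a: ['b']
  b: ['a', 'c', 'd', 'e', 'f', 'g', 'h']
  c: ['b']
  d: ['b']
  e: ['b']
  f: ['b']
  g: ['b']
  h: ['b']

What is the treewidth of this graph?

A width-1 tree decomposition is:
Bags: B1 = {b, d}  B2 = {a, b}  B3 = {b, f}  B4 = {b, e}  B5 = {b, c}  B6 = {b, g}  B7 = {b, h}
Tree: B1–B2, B1–B3, B1–B4, B1–B5, B4–B6, B1–B7
Each bag holds 2 vertices, so the decomposition has width 1, which upper-bounds the treewidth. Since G has at least one edge (e.g. d–b), it is not an edgeless graph, so tw(G) ≥ 1. Hence tw(G) = 1 exactly.

1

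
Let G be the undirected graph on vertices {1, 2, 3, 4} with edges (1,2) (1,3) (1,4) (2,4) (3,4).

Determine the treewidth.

A width-2 tree decomposition is:
Bags: B1 = {1, 2, 4}  B2 = {1, 3, 4}
Tree: B1–B2
Each bag holds 3 vertices, so the decomposition has width 2, which upper-bounds the treewidth. Conversely, {1, 2, 4} is a clique of size 3, and the vertices of any clique must share a bag in every tree decomposition; so some bag has ≥ 3 vertices and tw(G) ≥ 2. Combining the bounds, tw(G) = 2.

2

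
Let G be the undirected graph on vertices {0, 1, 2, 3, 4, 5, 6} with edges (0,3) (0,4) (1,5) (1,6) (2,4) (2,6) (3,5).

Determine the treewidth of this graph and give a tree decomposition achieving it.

The largest bag has 3 vertices, giving width 2; this decomposition certifies tw(G) ≤ 2. The edges 4–2–6–1–5–3–0–4 form a cycle, so G is not a tree and its treewidth is at least 2. Combining the bounds, tw(G) = 2.

Treewidth 2.
Bags: B1 = {2, 4, 6}  B2 = {1, 4, 6}  B3 = {1, 4, 5}  B4 = {3, 4, 5}  B5 = {0, 3, 4}
Tree: B1–B2, B2–B3, B3–B4, B4–B5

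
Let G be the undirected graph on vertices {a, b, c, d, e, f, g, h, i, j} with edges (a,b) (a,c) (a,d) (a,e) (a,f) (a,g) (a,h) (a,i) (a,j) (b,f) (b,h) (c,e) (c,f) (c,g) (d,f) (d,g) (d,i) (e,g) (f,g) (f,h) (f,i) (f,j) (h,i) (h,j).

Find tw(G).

A width-3 tree decomposition is:
Bags: B1 = {a, d, f, i}  B2 = {a, f, h, i}  B3 = {a, f, h, j}  B4 = {a, d, f, g}  B5 = {a, b, f, h}  B6 = {a, c, f, g}  B7 = {a, c, e, g}
Tree: B1–B2, B2–B3, B1–B4, B3–B5, B4–B6, B6–B7
The largest bag has 4 vertices, giving width 3; this decomposition certifies tw(G) ≤ 3. Conversely, {a, c, e, g} is a clique of size 4, and the vertices of any clique must share a bag in every tree decomposition; so some bag has ≥ 4 vertices and tw(G) ≥ 3. Hence tw(G) = 3 exactly.

3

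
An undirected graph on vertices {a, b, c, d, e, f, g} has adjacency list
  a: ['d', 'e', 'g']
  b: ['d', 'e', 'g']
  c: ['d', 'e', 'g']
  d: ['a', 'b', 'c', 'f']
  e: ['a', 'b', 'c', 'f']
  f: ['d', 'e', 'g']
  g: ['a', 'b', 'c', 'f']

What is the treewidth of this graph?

3

A width-3 tree decomposition is:
Bags: B1 = {a, d, e, g}  B2 = {d, e, f, g}  B3 = {c, d, e, g}  B4 = {b, d, e, g}
Tree: B1–B2, B2–B3, B3–B4
Every bag has size at most 4, so the width is 4 − 1 = 3 and tw(G) ≤ 3. For the lower bound: the 4 vertex sets {a,d}, {e,f}, {g}, {c} are disjoint, each induces a connected subgraph, and every pair is joined by at least one edge of G. Contracting each set to a single vertex therefore yields K_{4} as a minor, and since treewidth is minor-monotone, tw(G) ≥ tw(K_{4}) = 3. Combining the bounds, tw(G) = 3.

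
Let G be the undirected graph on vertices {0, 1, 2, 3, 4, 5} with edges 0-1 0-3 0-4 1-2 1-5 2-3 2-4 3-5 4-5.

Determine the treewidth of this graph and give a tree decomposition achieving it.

Each bag holds 4 vertices, so the decomposition has width 3, which upper-bounds the treewidth. For the lower bound: the 4 vertex sets {2,4}, {1,5}, {0}, {3} are disjoint, each induces a connected subgraph, and every pair is joined by at least one edge of G. Contracting each set to a single vertex therefore yields K_{4} as a minor, and since treewidth is minor-monotone, tw(G) ≥ tw(K_{4}) = 3. The upper and lower bounds meet at 3, so that is the treewidth.

Treewidth 3.
One optimal decomposition is:
Bags: B1 = {0, 2, 4, 5}  B2 = {0, 1, 2, 5}  B3 = {0, 2, 3, 5}
Tree: B1–B2, B2–B3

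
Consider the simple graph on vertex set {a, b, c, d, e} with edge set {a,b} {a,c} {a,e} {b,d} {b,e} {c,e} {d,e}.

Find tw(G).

A width-2 tree decomposition is:
Bags: B1 = {a, c, e}  B2 = {a, b, e}  B3 = {b, d, e}
Tree: B1–B2, B2–B3
The largest bag has 3 vertices, giving width 2; this decomposition certifies tw(G) ≤ 2. Conversely, {b, d, e} is a clique of size 3, and the vertices of any clique must share a bag in every tree decomposition; so some bag has ≥ 3 vertices and tw(G) ≥ 2. The upper and lower bounds meet at 2, so that is the treewidth.

2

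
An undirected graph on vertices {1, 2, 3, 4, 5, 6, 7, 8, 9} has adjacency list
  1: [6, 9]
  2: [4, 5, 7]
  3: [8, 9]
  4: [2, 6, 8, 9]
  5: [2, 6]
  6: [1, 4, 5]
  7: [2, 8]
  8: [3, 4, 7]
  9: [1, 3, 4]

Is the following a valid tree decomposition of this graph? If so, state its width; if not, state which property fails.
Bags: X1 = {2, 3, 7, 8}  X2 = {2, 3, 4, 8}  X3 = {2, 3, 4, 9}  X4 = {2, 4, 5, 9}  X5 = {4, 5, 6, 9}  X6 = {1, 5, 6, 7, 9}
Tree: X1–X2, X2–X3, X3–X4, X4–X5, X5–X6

A tree decomposition must satisfy three properties: every vertex lies in some bag; for every edge, both endpoints lie together in some bag; and for every vertex, the bags containing it form a connected subtree. Here bags containing vertex 7 are not connected in the tree, so the decomposition is invalid.

No — bags containing vertex 7 are not connected in the tree.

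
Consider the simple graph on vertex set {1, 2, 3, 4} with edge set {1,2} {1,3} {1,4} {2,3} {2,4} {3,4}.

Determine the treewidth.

3

A width-3 tree decomposition is:
Bags: B1 = {1, 2, 3, 4}
Tree: (single bag)
A single bag containing all 4 vertices is trivially a valid decomposition of width 3. On the other hand G contains the 4-clique {1, 2, 3, 4}. A clique must lie in a single bag of any decomposition, so no decomposition can have width below 3. Hence tw(G) = 3 exactly.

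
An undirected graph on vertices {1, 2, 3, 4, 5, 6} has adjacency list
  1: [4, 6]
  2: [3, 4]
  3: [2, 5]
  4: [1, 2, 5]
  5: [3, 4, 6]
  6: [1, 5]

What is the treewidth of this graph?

2

A width-2 tree decomposition is:
Bags: B1 = {2, 3, 4}  B2 = {3, 4, 5}  B3 = {1, 4, 5}  B4 = {1, 5, 6}
Tree: B1–B2, B2–B3, B3–B4
The largest bag has 3 vertices, giving width 2; this decomposition certifies tw(G) ≤ 2. For the lower bound, G contains the cycle 2–3–5–4–2, so G is not a forest; only forests have treewidth ≤ 1, hence tw(G) ≥ 2. Therefore the treewidth is 2.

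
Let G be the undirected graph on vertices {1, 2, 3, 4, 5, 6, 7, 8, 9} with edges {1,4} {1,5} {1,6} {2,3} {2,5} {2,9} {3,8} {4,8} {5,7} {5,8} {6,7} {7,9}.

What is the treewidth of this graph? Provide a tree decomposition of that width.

Treewidth 3.
One such decomposition:
Bags: B1 = {1, 3, 4, 8}  B2 = {1, 3, 5, 8}  B3 = {1, 2, 3, 5}  B4 = {1, 2, 5, 6}  B5 = {2, 5, 6, 7}  B6 = {2, 6, 7, 9}
Tree: B1–B2, B2–B3, B3–B4, B4–B5, B5–B6

Each bag holds 4 vertices, so the decomposition has width 3, which upper-bounds the treewidth. For the lower bound: the 4 vertex sets {3,4,8}, {1}, {5}, {2,6,7,9} are disjoint, each induces a connected subgraph, and every pair is joined by at least one edge of G. Contracting each set to a single vertex therefore yields K_{4} as a minor, and since treewidth is minor-monotone, tw(G) ≥ tw(K_{4}) = 3. Therefore the treewidth is 3.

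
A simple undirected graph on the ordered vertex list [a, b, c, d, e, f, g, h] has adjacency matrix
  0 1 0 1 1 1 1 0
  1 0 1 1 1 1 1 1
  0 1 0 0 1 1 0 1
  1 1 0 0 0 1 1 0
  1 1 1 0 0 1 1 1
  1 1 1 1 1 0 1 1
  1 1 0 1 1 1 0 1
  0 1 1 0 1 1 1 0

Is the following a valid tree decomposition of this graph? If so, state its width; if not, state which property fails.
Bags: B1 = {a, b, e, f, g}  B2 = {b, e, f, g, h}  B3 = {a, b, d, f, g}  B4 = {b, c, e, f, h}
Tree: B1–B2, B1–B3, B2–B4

Checking the three conditions: (i) the bags cover all of {a, b, c, d, e, f, g, h}; (ii) for each edge, some bag contains both endpoints; (iii) the bags containing any fixed vertex form a subtree. All hold, so the decomposition is valid with width 5 − 1 = 4.

Yes; width 4.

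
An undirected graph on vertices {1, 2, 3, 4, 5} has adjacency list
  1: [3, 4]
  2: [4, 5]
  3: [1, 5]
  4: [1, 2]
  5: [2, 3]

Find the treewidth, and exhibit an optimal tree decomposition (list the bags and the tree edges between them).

Treewidth 2.
One optimal decomposition is:
Bags: B1 = {2, 4, 5}  B2 = {1, 4, 5}  B3 = {1, 3, 5}
Tree: B1–B2, B2–B3

Each bag holds 3 vertices, so the decomposition has width 2, which upper-bounds the treewidth. The edges 5–2–4–1–3–5 form a cycle, so G is not a tree and its treewidth is at least 2. The upper and lower bounds meet at 2, so that is the treewidth.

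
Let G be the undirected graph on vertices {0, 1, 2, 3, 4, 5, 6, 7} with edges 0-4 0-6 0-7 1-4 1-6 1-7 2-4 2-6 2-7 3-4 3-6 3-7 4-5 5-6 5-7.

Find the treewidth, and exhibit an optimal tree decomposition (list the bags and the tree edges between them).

Treewidth 3.
One optimal decomposition is:
Bags: B1 = {3, 4, 6, 7}  B2 = {2, 4, 6, 7}  B3 = {0, 4, 6, 7}  B4 = {4, 5, 6, 7}  B5 = {1, 4, 6, 7}
Tree: B1–B2, B2–B3, B3–B4, B4–B5

The largest bag has 4 vertices, giving width 3; this decomposition certifies tw(G) ≤ 3. For the lower bound: the 4 vertex sets {3,4}, {2,6}, {7}, {0} are disjoint, each induces a connected subgraph, and every pair is joined by at least one edge of G. Contracting each set to a single vertex therefore yields K_{4} as a minor, and since treewidth is minor-monotone, tw(G) ≥ tw(K_{4}) = 3. Hence tw(G) = 3 exactly.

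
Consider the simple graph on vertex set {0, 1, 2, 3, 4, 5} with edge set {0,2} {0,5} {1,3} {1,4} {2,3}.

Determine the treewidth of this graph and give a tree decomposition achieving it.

Treewidth 1.
One such decomposition:
Bags: B1 = {1, 4}  B2 = {1, 3}  B3 = {2, 3}  B4 = {0, 2}  B5 = {0, 5}
Tree: B1–B2, B2–B3, B3–B4, B4–B5

Every bag has size at most 2, so the width is 2 − 1 = 1 and tw(G) ≤ 1. Any graph with an edge has treewidth ≥ 1, and G has the edge 4–1. Combining the bounds, tw(G) = 1.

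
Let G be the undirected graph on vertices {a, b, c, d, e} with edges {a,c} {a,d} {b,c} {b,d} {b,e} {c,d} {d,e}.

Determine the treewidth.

2

A width-2 tree decomposition is:
Bags: B1 = {b, c, d}  B2 = {b, d, e}  B3 = {a, c, d}
Tree: B1–B2, B1–B3
Every bag has size at most 3, so the width is 3 − 1 = 2 and tw(G) ≤ 2. For the lower bound, the 3 vertices {b, d, e} are pairwise adjacent, and any tree decomposition puts a clique entirely inside one bag — forcing width ≥ 2. The upper and lower bounds meet at 2, so that is the treewidth.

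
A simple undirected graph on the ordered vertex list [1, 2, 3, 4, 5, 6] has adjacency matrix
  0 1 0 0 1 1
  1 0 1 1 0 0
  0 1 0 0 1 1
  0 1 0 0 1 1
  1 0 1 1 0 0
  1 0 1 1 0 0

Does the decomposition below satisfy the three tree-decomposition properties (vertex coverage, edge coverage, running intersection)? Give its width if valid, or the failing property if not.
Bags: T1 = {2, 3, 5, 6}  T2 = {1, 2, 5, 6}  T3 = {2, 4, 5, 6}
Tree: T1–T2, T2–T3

Yes; width 3.

Vertex coverage: the bags together contain {1, 2, 3, 4, 5, 6}, the full vertex set. Edge coverage: each edge of G has both endpoints in at least one bag. Running intersection: for every vertex, the bags containing it form a connected subtree. All three properties hold, so this is a valid tree decomposition of width max|bag| − 1 = 3, and hence tw(G) ≤ 3.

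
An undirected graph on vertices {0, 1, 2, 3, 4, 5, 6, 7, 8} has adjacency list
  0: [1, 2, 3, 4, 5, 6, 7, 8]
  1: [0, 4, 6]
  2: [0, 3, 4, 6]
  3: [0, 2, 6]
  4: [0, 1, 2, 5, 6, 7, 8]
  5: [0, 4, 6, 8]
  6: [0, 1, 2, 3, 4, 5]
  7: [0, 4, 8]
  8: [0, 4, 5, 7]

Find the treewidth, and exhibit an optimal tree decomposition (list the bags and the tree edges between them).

The largest bag has 4 vertices, giving width 3; this decomposition certifies tw(G) ≤ 3. For the lower bound, the 4 vertices {0, 2, 3, 6} are pairwise adjacent, and any tree decomposition puts a clique entirely inside one bag — forcing width ≥ 3. The upper and lower bounds meet at 3, so that is the treewidth.

Treewidth 3.
One optimal decomposition is:
Bags: B1 = {0, 4, 5, 6}  B2 = {0, 2, 4, 6}  B3 = {0, 4, 5, 8}  B4 = {0, 4, 7, 8}  B5 = {0, 2, 3, 6}  B6 = {0, 1, 4, 6}
Tree: B1–B2, B1–B3, B3–B4, B2–B5, B2–B6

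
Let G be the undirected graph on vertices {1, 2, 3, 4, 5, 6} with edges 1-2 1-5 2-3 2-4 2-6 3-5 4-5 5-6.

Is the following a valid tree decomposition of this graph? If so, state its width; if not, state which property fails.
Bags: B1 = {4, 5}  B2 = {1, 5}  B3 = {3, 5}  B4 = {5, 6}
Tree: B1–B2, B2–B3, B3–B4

A tree decomposition must satisfy three properties: every vertex lies in some bag; for every edge, both endpoints lie together in some bag; and for every vertex, the bags containing it form a connected subtree. Here vertex 2 appears in no bag, so the decomposition is invalid.

No — vertex 2 appears in no bag.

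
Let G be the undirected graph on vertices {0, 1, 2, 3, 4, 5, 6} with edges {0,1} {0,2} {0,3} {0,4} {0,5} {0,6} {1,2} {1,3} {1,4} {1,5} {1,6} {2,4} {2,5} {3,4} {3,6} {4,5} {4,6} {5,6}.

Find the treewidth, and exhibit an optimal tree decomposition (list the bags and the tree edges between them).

Every bag has size at most 5, so the width is 5 − 1 = 4 and tw(G) ≤ 4. On the other hand G contains the 5-clique {0, 1, 3, 4, 6}. A clique must lie in a single bag of any decomposition, so no decomposition can have width below 4. Combining the bounds, tw(G) = 4.

Treewidth 4.
One such decomposition:
Bags: B1 = {0, 1, 2, 4, 5}  B2 = {0, 1, 4, 5, 6}  B3 = {0, 1, 3, 4, 6}
Tree: B1–B2, B2–B3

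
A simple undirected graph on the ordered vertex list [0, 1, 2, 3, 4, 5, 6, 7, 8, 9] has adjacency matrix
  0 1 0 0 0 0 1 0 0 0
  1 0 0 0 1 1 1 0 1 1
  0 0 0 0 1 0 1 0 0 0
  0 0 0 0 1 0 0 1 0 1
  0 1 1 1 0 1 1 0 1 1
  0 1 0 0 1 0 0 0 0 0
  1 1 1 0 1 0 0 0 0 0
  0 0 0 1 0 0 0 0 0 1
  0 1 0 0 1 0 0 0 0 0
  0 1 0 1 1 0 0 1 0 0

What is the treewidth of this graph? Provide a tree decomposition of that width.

Each bag holds 3 vertices, so the decomposition has width 2, which upper-bounds the treewidth. For the lower bound, the 3 vertices {0, 1, 6} are pairwise adjacent, and any tree decomposition puts a clique entirely inside one bag — forcing width ≥ 2. Hence tw(G) = 2 exactly.

Treewidth 2.
One optimal decomposition is:
Bags: B1 = {1, 4, 6}  B2 = {1, 4, 5}  B3 = {1, 4, 9}  B4 = {3, 4, 9}  B5 = {3, 7, 9}  B6 = {0, 1, 6}  B7 = {2, 4, 6}  B8 = {1, 4, 8}
Tree: B1–B2, B2–B3, B3–B4, B4–B5, B1–B6, B1–B7, B3–B8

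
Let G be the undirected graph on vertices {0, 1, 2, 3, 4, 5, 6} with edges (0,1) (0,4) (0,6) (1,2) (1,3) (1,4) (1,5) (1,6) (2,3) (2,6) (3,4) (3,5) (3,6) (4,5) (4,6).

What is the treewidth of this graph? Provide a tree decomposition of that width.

Each bag holds 4 vertices, so the decomposition has width 3, which upper-bounds the treewidth. For the lower bound, the 4 vertices {0, 1, 4, 6} are pairwise adjacent, and any tree decomposition puts a clique entirely inside one bag — forcing width ≥ 3. The upper and lower bounds meet at 3, so that is the treewidth.

Treewidth 3.
One optimal decomposition is:
Bags: B1 = {0, 1, 4, 6}  B2 = {1, 3, 4, 6}  B3 = {1, 3, 4, 5}  B4 = {1, 2, 3, 6}
Tree: B1–B2, B2–B3, B2–B4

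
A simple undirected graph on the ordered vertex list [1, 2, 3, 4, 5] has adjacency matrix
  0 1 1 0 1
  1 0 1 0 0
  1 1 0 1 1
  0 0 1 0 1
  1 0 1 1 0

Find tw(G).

2

A width-2 tree decomposition is:
Bags: B1 = {3, 4, 5}  B2 = {1, 3, 5}  B3 = {1, 2, 3}
Tree: B1–B2, B2–B3
Every bag has size at most 3, so the width is 3 − 1 = 2 and tw(G) ≤ 2. For the lower bound, the 3 vertices {1, 2, 3} are pairwise adjacent, and any tree decomposition puts a clique entirely inside one bag — forcing width ≥ 2. Therefore the treewidth is 2.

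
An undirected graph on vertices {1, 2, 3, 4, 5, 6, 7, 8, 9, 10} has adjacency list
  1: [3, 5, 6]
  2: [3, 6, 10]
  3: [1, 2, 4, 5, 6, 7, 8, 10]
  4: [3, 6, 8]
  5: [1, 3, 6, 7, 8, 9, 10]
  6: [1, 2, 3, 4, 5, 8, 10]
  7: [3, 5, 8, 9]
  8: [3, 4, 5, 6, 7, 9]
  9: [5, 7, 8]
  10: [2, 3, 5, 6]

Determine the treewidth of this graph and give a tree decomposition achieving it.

Each bag holds 4 vertices, so the decomposition has width 3, which upper-bounds the treewidth. On the other hand G contains the 4-clique {5, 7, 8, 9}. A clique must lie in a single bag of any decomposition, so no decomposition can have width below 3. Combining the bounds, tw(G) = 3.

Treewidth 3.
One optimal decomposition is:
Bags: B1 = {1, 3, 5, 6}  B2 = {3, 5, 6, 8}  B3 = {3, 5, 6, 10}  B4 = {3, 5, 7, 8}  B5 = {5, 7, 8, 9}  B6 = {3, 4, 6, 8}  B7 = {2, 3, 6, 10}
Tree: B1–B2, B2–B3, B2–B4, B4–B5, B2–B6, B3–B7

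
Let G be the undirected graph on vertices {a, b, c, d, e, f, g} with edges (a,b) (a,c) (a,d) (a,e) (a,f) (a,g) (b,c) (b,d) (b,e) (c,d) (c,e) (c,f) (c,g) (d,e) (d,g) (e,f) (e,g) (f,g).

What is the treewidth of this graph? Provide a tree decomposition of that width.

Every bag has size at most 5, so the width is 5 − 1 = 4 and tw(G) ≤ 4. Conversely, {a, c, d, e, g} is a clique of size 5, and the vertices of any clique must share a bag in every tree decomposition; so some bag has ≥ 5 vertices and tw(G) ≥ 4. Therefore the treewidth is 4.

Treewidth 4.
One optimal decomposition is:
Bags: B1 = {a, b, c, d, e}  B2 = {a, c, d, e, g}  B3 = {a, c, e, f, g}
Tree: B1–B2, B2–B3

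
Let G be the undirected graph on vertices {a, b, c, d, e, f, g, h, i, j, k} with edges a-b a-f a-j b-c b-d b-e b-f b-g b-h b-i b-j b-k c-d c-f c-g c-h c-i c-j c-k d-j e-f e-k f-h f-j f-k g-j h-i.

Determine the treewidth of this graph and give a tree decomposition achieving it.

Treewidth 3.
Bags: B1 = {b, c, f, k}  B2 = {b, c, f, j}  B3 = {b, c, f, h}  B4 = {b, c, h, i}  B5 = {a, b, f, j}  B6 = {b, c, g, j}  B7 = {b, c, d, j}  B8 = {b, e, f, k}
Tree: B1–B2, B1–B3, B3–B4, B2–B5, B2–B6, B2–B7, B1–B8

Every bag has size at most 4, so the width is 4 − 1 = 3 and tw(G) ≤ 3. Conversely, {b, e, f, k} is a clique of size 4, and the vertices of any clique must share a bag in every tree decomposition; so some bag has ≥ 4 vertices and tw(G) ≥ 3. The upper and lower bounds meet at 3, so that is the treewidth.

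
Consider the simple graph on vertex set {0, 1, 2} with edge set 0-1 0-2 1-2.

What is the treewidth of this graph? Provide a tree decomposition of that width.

Treewidth 2.
One such decomposition:
Bags: B1 = {0, 1, 2}
Tree: (single bag)

A single bag containing all 3 vertices is trivially a valid decomposition of width 2. For the lower bound, the 3 vertices {0, 1, 2} are pairwise adjacent, and any tree decomposition puts a clique entirely inside one bag — forcing width ≥ 2. Therefore the treewidth is 2.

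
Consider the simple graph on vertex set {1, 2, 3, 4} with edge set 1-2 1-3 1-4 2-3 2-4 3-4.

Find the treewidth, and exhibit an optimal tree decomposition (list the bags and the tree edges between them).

Treewidth 3.
Bags: B1 = {1, 2, 3, 4}
Tree: (single bag)

A single bag containing all 4 vertices is trivially a valid decomposition of width 3. Conversely, {1, 2, 3, 4} is a clique of size 4, and the vertices of any clique must share a bag in every tree decomposition; so some bag has ≥ 4 vertices and tw(G) ≥ 3. Combining the bounds, tw(G) = 3.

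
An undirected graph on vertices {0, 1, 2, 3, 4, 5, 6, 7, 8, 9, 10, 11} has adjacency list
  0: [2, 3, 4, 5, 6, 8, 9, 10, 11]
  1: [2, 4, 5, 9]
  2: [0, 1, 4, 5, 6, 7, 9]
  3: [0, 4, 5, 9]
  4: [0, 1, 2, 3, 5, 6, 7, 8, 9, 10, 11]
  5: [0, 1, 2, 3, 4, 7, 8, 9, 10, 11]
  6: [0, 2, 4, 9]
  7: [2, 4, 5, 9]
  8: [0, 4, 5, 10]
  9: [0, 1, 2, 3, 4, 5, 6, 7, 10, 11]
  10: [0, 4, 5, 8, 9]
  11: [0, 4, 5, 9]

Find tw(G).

4

A width-4 tree decomposition is:
Bags: B1 = {0, 2, 4, 5, 9}  B2 = {0, 4, 5, 9, 10}  B3 = {0, 2, 4, 6, 9}  B4 = {0, 3, 4, 5, 9}  B5 = {2, 4, 5, 7, 9}  B6 = {0, 4, 5, 9, 11}  B7 = {0, 4, 5, 8, 10}  B8 = {1, 2, 4, 5, 9}
Tree: B1–B2, B1–B3, B1–B4, B1–B5, B1–B6, B2–B7, B1–B8
Every bag has size at most 5, so the width is 5 − 1 = 4 and tw(G) ≤ 4. Conversely, {0, 4, 5, 8, 10} is a clique of size 5, and the vertices of any clique must share a bag in every tree decomposition; so some bag has ≥ 5 vertices and tw(G) ≥ 4. Hence tw(G) = 4 exactly.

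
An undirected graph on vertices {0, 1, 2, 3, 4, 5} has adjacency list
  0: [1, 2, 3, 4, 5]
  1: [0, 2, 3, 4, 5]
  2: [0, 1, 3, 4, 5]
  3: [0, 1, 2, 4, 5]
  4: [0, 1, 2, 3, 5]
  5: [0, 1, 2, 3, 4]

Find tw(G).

A width-5 tree decomposition is:
Bags: B1 = {0, 1, 2, 3, 4, 5}
Tree: (single bag)
With just one bag of size 6, the width is 6 − 1 = 5, so tw(G) ≤ 5. On the other hand G contains the 6-clique {0, 1, 2, 3, 4, 5}. A clique must lie in a single bag of any decomposition, so no decomposition can have width below 5. Hence tw(G) = 5 exactly.

5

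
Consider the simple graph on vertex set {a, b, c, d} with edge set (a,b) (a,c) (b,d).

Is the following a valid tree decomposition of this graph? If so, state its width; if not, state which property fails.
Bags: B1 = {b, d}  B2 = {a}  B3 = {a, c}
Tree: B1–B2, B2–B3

No — edge (b,a) lies in no bag.

A tree decomposition must satisfy three properties: every vertex lies in some bag; for every edge, both endpoints lie together in some bag; and for every vertex, the bags containing it form a connected subtree. Here edge (b,a) lies in no bag, so the decomposition is invalid.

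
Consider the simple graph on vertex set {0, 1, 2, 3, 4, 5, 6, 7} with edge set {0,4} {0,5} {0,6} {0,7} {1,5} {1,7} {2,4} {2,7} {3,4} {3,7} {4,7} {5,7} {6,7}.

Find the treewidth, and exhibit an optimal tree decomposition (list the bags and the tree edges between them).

Treewidth 2.
Bags: B1 = {0, 5, 7}  B2 = {0, 4, 7}  B3 = {3, 4, 7}  B4 = {1, 5, 7}  B5 = {2, 4, 7}  B6 = {0, 6, 7}
Tree: B1–B2, B2–B3, B1–B4, B2–B5, B2–B6

The largest bag has 3 vertices, giving width 2; this decomposition certifies tw(G) ≤ 2. Conversely, {0, 4, 7} is a clique of size 3, and the vertices of any clique must share a bag in every tree decomposition; so some bag has ≥ 3 vertices and tw(G) ≥ 2. Hence tw(G) = 2 exactly.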